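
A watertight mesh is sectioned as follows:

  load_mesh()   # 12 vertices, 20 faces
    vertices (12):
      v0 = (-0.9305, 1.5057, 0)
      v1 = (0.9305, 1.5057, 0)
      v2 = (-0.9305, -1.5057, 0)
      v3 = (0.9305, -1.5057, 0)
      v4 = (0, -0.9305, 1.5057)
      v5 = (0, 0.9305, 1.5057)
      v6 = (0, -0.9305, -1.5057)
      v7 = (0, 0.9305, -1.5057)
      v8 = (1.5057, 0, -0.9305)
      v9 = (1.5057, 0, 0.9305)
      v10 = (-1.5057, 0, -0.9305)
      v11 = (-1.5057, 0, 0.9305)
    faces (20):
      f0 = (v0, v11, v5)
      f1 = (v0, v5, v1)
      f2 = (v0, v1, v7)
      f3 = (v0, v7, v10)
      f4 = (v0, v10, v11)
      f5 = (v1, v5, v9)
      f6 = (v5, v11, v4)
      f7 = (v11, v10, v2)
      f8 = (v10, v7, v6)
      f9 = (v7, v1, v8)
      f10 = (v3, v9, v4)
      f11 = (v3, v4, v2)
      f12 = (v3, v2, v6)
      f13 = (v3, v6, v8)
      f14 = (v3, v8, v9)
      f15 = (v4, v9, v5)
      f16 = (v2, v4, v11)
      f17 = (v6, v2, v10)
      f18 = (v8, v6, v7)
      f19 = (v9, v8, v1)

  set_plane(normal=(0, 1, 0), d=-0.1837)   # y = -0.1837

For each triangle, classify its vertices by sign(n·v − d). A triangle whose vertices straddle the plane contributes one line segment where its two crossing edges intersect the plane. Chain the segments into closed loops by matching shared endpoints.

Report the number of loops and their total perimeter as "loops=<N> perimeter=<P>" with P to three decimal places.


Straddling triangles (10 of 20):
  (v5,v11,v4) [++-] → (-1.20844, -0.1837, 1.04406)–(0, -0.1837, 1.5057)  len=1.2936
  (v11,v10,v2) [++-] → (-1.43552, -0.1837, -0.816976)–(-1.43552, -0.1837, 0.816976)  len=1.6340
  (v10,v7,v6) [++-] → (0, -0.1837, -1.5057)–(-1.20844, -0.1837, -1.04406)  len=1.2936
  (v3,v9,v4) [-+-] → (1.43552, -0.1837, 0.816976)–(1.20844, -0.1837, 1.04406)  len=0.3211
  (v3,v6,v8) [--+] → (1.20844, -0.1837, -1.04406)–(1.43552, -0.1837, -0.816976)  len=0.3211
  (v3,v8,v9) [-++] → (1.43552, -0.1837, -0.816976)–(1.43552, -0.1837, 0.816976)  len=1.6340
  (v4,v9,v5) [-++] → (1.20844, -0.1837, 1.04406)–(0, -0.1837, 1.5057)  len=1.2936
  (v2,v4,v11) [--+] → (-1.20844, -0.1837, 1.04406)–(-1.43552, -0.1837, 0.816976)  len=0.3211
  (v6,v2,v10) [--+] → (-1.43552, -0.1837, -0.816976)–(-1.20844, -0.1837, -1.04406)  len=0.3211
  (v8,v6,v7) [+-+] → (1.20844, -0.1837, -1.04406)–(0, -0.1837, -1.5057)  len=1.2936

Chained into 1 loop(s):
  loop 1: 10 segments, perimeter = 9.7269
Total perimeter = 9.727

loops=1 perimeter=9.727


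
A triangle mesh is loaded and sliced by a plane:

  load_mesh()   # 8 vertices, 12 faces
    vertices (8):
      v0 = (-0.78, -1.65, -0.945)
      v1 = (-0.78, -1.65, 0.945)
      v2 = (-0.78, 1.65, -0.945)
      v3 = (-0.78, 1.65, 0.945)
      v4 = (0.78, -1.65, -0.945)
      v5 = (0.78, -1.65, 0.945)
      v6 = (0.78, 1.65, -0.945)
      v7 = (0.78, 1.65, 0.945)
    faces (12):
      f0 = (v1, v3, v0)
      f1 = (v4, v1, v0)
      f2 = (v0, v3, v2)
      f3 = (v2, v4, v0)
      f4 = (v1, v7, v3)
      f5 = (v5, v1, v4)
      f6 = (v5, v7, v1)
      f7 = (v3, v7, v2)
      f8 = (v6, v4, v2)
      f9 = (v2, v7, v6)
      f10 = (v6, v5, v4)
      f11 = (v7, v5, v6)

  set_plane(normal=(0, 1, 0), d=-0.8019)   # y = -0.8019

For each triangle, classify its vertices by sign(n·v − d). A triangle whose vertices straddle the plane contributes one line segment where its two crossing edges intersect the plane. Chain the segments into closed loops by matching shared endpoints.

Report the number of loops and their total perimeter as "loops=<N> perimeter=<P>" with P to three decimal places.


Straddling triangles (8 of 12):
  (v1,v3,v0) [-+-] → (-0.78, -0.8019, 0.945)–(-0.78, -0.8019, -0.45927)  len=1.4043
  (v0,v3,v2) [-++] → (-0.78, -0.8019, -0.45927)–(-0.78, -0.8019, -0.945)  len=0.4857
  (v2,v4,v0) [+--] → (0.37908, -0.8019, -0.945)–(-0.78, -0.8019, -0.945)  len=1.1591
  (v1,v7,v3) [-++] → (-0.37908, -0.8019, 0.945)–(-0.78, -0.8019, 0.945)  len=0.4009
  (v5,v7,v1) [-+-] → (0.78, -0.8019, 0.945)–(-0.37908, -0.8019, 0.945)  len=1.1591
  (v6,v4,v2) [+-+] → (0.78, -0.8019, -0.945)–(0.37908, -0.8019, -0.945)  len=0.4009
  (v6,v5,v4) [+--] → (0.78, -0.8019, 0.45927)–(0.78, -0.8019, -0.945)  len=1.4043
  (v7,v5,v6) [+-+] → (0.78, -0.8019, 0.945)–(0.78, -0.8019, 0.45927)  len=0.4857

Chained into 1 loop(s):
  loop 1: 8 segments, perimeter = 6.9000
Total perimeter = 6.900

loops=1 perimeter=6.900


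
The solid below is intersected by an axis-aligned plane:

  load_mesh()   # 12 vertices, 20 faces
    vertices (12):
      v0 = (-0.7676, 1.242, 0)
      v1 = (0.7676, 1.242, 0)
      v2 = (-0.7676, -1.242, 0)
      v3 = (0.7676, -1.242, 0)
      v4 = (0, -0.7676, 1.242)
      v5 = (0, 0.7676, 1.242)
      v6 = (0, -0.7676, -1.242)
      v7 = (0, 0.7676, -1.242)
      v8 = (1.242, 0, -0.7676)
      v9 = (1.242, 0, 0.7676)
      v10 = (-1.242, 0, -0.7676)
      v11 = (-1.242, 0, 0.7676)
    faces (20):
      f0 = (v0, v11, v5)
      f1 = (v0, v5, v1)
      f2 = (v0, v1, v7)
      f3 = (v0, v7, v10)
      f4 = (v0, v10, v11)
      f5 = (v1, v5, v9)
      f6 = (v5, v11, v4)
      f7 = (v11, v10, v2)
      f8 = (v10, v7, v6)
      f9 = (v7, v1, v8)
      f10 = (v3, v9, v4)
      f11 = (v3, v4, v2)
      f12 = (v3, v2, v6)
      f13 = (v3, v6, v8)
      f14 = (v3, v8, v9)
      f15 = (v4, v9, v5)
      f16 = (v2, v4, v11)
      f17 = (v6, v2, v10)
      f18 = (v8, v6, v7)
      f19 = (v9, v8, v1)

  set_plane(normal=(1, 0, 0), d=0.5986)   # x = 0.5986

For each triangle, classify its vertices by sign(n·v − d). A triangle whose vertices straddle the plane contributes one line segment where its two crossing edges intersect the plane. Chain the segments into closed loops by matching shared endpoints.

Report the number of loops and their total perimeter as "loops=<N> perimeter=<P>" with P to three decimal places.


Straddling triangles (10 of 20):
  (v0,v5,v1) [--+] → (0.5986, 1.13755, 0.273447)–(0.5986, 1.242, 0)  len=0.2927
  (v0,v1,v7) [-+-] → (0.5986, 1.242, 0)–(0.5986, 1.13755, -0.273447)  len=0.2927
  (v1,v5,v9) [+-+] → (0.5986, 1.13755, 0.273447)–(0.5986, 0.397644, 1.01336)  len=1.0464
  (v7,v1,v8) [-++] → (0.5986, 1.13755, -0.273447)–(0.5986, 0.397644, -1.01336)  len=1.0464
  (v3,v9,v4) [++-] → (0.5986, -0.397644, 1.01336)–(0.5986, -1.13755, 0.273447)  len=1.0464
  (v3,v4,v2) [+--] → (0.5986, -1.13755, 0.273447)–(0.5986, -1.242, 0)  len=0.2927
  (v3,v2,v6) [+--] → (0.5986, -1.242, 0)–(0.5986, -1.13755, -0.273447)  len=0.2927
  (v3,v6,v8) [+-+] → (0.5986, -1.13755, -0.273447)–(0.5986, -0.397644, -1.01336)  len=1.0464
  (v4,v9,v5) [-+-] → (0.5986, -0.397644, 1.01336)–(0.5986, 0.397644, 1.01336)  len=0.7953
  (v8,v6,v7) [+--] → (0.5986, -0.397644, -1.01336)–(0.5986, 0.397644, -1.01336)  len=0.7953

Chained into 1 loop(s):
  loop 1: 10 segments, perimeter = 6.9470
Total perimeter = 6.947

loops=1 perimeter=6.947


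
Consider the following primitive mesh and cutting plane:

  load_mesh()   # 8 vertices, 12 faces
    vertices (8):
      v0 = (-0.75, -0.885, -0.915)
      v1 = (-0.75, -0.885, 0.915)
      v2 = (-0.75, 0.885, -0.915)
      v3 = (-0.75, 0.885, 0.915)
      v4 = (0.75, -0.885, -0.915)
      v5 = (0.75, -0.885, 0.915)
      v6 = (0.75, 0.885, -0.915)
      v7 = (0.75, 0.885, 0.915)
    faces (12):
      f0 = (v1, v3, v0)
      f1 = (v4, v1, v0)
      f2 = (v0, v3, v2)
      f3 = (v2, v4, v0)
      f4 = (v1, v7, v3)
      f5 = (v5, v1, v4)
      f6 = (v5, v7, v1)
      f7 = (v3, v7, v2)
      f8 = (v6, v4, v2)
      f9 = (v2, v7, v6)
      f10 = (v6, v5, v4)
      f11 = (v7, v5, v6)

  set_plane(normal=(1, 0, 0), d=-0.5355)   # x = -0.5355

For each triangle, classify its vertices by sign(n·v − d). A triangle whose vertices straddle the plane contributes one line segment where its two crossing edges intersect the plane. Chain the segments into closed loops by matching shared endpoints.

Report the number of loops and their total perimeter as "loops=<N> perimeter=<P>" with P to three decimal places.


Straddling triangles (8 of 12):
  (v4,v1,v0) [+--] → (-0.5355, -0.885, 0.65331)–(-0.5355, -0.885, -0.915)  len=1.5683
  (v2,v4,v0) [-+-] → (-0.5355, 0.63189, -0.915)–(-0.5355, -0.885, -0.915)  len=1.5169
  (v1,v7,v3) [-+-] → (-0.5355, -0.63189, 0.915)–(-0.5355, 0.885, 0.915)  len=1.5169
  (v5,v1,v4) [+-+] → (-0.5355, -0.885, 0.915)–(-0.5355, -0.885, 0.65331)  len=0.2617
  (v5,v7,v1) [++-] → (-0.5355, -0.63189, 0.915)–(-0.5355, -0.885, 0.915)  len=0.2531
  (v3,v7,v2) [-+-] → (-0.5355, 0.885, 0.915)–(-0.5355, 0.885, -0.65331)  len=1.5683
  (v6,v4,v2) [++-] → (-0.5355, 0.63189, -0.915)–(-0.5355, 0.885, -0.915)  len=0.2531
  (v2,v7,v6) [-++] → (-0.5355, 0.885, -0.65331)–(-0.5355, 0.885, -0.915)  len=0.2617

Chained into 1 loop(s):
  loop 1: 8 segments, perimeter = 7.2000
Total perimeter = 7.200

loops=1 perimeter=7.200


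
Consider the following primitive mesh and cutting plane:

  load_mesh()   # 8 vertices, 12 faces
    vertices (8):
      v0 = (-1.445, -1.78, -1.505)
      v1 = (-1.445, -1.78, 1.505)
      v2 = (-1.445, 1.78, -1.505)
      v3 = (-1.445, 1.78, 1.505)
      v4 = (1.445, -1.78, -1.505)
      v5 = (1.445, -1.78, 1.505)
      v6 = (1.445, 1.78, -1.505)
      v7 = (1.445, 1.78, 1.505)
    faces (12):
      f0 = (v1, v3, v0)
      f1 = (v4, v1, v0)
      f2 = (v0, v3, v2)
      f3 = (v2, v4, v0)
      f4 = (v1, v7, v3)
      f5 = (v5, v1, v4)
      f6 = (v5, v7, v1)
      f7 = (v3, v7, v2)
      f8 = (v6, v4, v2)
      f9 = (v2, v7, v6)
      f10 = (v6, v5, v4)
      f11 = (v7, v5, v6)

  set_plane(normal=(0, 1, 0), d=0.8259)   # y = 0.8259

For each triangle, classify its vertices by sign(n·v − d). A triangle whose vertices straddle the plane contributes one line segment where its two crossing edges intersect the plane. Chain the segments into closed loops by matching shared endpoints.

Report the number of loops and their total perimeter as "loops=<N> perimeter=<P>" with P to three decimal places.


Straddling triangles (8 of 12):
  (v1,v3,v0) [-+-] → (-1.445, 0.8259, 1.505)–(-1.445, 0.8259, 0.698303)  len=0.8067
  (v0,v3,v2) [-++] → (-1.445, 0.8259, 0.698303)–(-1.445, 0.8259, -1.505)  len=2.2033
  (v2,v4,v0) [+--] → (-0.670464, 0.8259, -1.505)–(-1.445, 0.8259, -1.505)  len=0.7745
  (v1,v7,v3) [-++] → (0.670464, 0.8259, 1.505)–(-1.445, 0.8259, 1.505)  len=2.1155
  (v5,v7,v1) [-+-] → (1.445, 0.8259, 1.505)–(0.670464, 0.8259, 1.505)  len=0.7745
  (v6,v4,v2) [+-+] → (1.445, 0.8259, -1.505)–(-0.670464, 0.8259, -1.505)  len=2.1155
  (v6,v5,v4) [+--] → (1.445, 0.8259, -0.698303)–(1.445, 0.8259, -1.505)  len=0.8067
  (v7,v5,v6) [+-+] → (1.445, 0.8259, 1.505)–(1.445, 0.8259, -0.698303)  len=2.2033

Chained into 1 loop(s):
  loop 1: 8 segments, perimeter = 11.8000
Total perimeter = 11.800

loops=1 perimeter=11.800


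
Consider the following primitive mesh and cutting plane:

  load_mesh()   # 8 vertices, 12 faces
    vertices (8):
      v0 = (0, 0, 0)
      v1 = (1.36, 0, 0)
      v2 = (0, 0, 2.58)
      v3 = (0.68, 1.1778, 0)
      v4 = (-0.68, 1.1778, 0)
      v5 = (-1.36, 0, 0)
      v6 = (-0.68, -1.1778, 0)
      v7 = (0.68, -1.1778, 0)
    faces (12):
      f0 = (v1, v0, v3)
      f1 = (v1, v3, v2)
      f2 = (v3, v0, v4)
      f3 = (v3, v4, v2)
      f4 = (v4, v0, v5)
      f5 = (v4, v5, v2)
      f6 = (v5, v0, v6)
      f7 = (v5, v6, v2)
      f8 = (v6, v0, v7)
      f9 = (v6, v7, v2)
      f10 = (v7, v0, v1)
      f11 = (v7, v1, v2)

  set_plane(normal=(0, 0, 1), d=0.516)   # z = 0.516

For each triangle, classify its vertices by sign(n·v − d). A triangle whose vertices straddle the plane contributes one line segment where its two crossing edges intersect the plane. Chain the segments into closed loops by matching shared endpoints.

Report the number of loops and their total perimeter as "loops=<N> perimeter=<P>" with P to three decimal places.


Straddling triangles (6 of 12):
  (v1,v3,v2) [--+] → (0.544, 0.94224, 0.516)–(1.088, 0, 0.516)  len=1.0880
  (v3,v4,v2) [--+] → (-0.544, 0.94224, 0.516)–(0.544, 0.94224, 0.516)  len=1.0880
  (v4,v5,v2) [--+] → (-1.088, 0, 0.516)–(-0.544, 0.94224, 0.516)  len=1.0880
  (v5,v6,v2) [--+] → (-0.544, -0.94224, 0.516)–(-1.088, 0, 0.516)  len=1.0880
  (v6,v7,v2) [--+] → (0.544, -0.94224, 0.516)–(-0.544, -0.94224, 0.516)  len=1.0880
  (v7,v1,v2) [--+] → (1.088, 0, 0.516)–(0.544, -0.94224, 0.516)  len=1.0880

Chained into 1 loop(s):
  loop 1: 6 segments, perimeter = 6.5280
Total perimeter = 6.528

loops=1 perimeter=6.528


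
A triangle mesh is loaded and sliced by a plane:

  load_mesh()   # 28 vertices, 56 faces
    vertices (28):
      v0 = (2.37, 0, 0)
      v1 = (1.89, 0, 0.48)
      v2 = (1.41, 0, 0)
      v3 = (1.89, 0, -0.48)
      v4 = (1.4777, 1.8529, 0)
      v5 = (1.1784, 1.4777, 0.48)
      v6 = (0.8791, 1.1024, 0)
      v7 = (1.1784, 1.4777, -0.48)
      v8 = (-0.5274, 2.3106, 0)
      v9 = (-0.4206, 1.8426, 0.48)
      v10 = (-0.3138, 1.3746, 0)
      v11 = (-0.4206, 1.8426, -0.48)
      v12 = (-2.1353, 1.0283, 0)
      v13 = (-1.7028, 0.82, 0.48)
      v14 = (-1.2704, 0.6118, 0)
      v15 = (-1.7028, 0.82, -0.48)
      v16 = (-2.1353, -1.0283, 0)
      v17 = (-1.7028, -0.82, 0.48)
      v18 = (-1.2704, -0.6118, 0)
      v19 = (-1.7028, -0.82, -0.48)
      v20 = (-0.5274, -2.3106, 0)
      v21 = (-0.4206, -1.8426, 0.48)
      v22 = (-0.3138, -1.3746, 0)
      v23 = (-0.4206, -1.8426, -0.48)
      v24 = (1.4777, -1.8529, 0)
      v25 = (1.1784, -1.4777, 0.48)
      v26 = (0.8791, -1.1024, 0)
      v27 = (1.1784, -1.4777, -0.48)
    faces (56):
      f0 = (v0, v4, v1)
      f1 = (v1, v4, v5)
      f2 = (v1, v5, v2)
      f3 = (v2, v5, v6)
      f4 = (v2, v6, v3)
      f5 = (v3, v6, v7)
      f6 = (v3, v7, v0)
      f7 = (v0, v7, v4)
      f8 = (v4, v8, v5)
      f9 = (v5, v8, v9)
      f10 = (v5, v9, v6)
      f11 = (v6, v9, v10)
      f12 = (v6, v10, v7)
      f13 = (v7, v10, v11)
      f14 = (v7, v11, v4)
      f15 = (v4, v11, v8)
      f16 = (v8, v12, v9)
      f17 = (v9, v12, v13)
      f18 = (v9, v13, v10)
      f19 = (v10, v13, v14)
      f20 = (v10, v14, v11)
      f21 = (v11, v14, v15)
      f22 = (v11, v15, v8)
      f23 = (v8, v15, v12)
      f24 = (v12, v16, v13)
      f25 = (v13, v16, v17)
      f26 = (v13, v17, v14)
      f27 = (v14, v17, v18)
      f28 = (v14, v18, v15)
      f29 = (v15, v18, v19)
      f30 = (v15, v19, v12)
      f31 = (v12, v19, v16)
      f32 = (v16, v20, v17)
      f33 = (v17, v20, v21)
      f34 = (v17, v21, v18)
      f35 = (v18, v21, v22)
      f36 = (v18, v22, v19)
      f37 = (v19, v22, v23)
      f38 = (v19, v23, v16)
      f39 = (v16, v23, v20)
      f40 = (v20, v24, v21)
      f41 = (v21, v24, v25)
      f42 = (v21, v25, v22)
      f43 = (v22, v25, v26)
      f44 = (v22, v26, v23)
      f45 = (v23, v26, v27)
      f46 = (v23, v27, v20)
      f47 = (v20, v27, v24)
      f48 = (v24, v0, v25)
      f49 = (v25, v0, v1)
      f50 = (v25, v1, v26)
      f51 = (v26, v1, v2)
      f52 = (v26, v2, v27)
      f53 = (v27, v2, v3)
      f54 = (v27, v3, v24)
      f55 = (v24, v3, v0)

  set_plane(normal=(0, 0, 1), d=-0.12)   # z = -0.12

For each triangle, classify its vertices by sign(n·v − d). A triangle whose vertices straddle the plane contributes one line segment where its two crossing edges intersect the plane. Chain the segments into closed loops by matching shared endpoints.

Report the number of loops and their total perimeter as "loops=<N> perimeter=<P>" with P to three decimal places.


loops=2 perimeter=22.961

Straddling triangles (28 of 56):
  (v2,v6,v3) [++-] → (1.13183, 0.8268, -0.12)–(1.53, 0, -0.12)  len=0.9177
  (v3,v6,v7) [-+-] → (1.13183, 0.8268, -0.12)–(0.953925, 1.19623, -0.12)  len=0.4100
  (v3,v7,v0) [--+] → (2.0721, 0.369425, -0.12)–(2.25, 0, -0.12)  len=0.4100
  (v0,v7,v4) [+-+] → (2.0721, 0.369425, -0.12)–(1.40287, 1.7591, -0.12)  len=1.5424
  (v6,v10,v7) [++-] → (0.05925, 1.40037, -0.12)–(0.953925, 1.19623, -0.12)  len=0.9177
  (v7,v10,v11) [-+-] → (0.05925, 1.40037, -0.12)–(-0.3405, 1.4916, -0.12)  len=0.4100
  (v7,v11,v4) [--+] → (1.00312, 1.85032, -0.12)–(1.40287, 1.7591, -0.12)  len=0.4100
  (v4,v11,v8) [+-+] → (1.00313, 1.85032, -0.12)–(-0.5007, 2.1936, -0.12)  len=1.5425
  (v10,v14,v11) [++-] → (-1.05795, 0.9195, -0.12)–(-0.3405, 1.4916, -0.12)  len=0.9176
  (v11,v14,v15) [-+-] → (-1.05795, 0.9195, -0.12)–(-1.3785, 0.66385, -0.12)  len=0.4100
  (v11,v15,v8) [--+] → (-0.82125, 1.93795, -0.12)–(-0.5007, 2.1936, -0.12)  len=0.4100
  (v8,v15,v12) [+-+] → (-0.82125, 1.93795, -0.12)–(-2.02718, 0.976225, -0.12)  len=1.5425
  (v14,v18,v15) [++-] → (-1.3785, -0.25385, -0.12)–(-1.3785, 0.66385, -0.12)  len=0.9177
  (v15,v18,v19) [-+-] → (-1.3785, -0.25385, -0.12)–(-1.3785, -0.66385, -0.12)  len=0.4100
  (v15,v19,v12) [--+] → (-2.02718, 0.566225, -0.12)–(-2.02718, 0.976225, -0.12)  len=0.4100
  (v12,v19,v16) [+-+] → (-2.02718, 0.566225, -0.12)–(-2.02718, -0.976225, -0.12)  len=1.5425
  (v18,v22,v19) [++-] → (-0.66105, -1.23595, -0.12)–(-1.3785, -0.66385, -0.12)  len=0.9176
  (v19,v22,v23) [-+-] → (-0.66105, -1.23595, -0.12)–(-0.3405, -1.4916, -0.12)  len=0.4100
  (v19,v23,v16) [--+] → (-1.70662, -1.23188, -0.12)–(-2.02718, -0.976225, -0.12)  len=0.4100
  (v16,v23,v20) [+-+] → (-1.70662, -1.23188, -0.12)–(-0.5007, -2.1936, -0.12)  len=1.5425
  (v22,v26,v23) [++-] → (0.554175, -1.28745, -0.12)–(-0.3405, -1.4916, -0.12)  len=0.9177
  (v23,v26,v27) [-+-] → (0.554175, -1.28745, -0.12)–(0.953925, -1.19623, -0.12)  len=0.4100
  (v23,v27,v20) [--+] → (-0.10095, -2.10237, -0.12)–(-0.5007, -2.1936, -0.12)  len=0.4100
  (v20,v27,v24) [+-+] → (-0.10095, -2.10237, -0.12)–(1.40287, -1.7591, -0.12)  len=1.5425
  (v26,v2,v27) [++-] → (1.3521, -0.369425, -0.12)–(0.953925, -1.19623, -0.12)  len=0.9177
  (v27,v2,v3) [-+-] → (1.3521, -0.369425, -0.12)–(1.53, 0, -0.12)  len=0.4100
  (v27,v3,v24) [--+] → (1.58078, -1.38967, -0.12)–(1.40287, -1.7591, -0.12)  len=0.4100
  (v24,v3,v0) [+-+] → (1.58078, -1.38967, -0.12)–(2.25, 0, -0.12)  len=1.5424

Chained into 2 loop(s):
  loop 1: 14 segments, perimeter = 9.2938
  loop 2: 14 segments, perimeter = 13.6673
Total perimeter = 22.961


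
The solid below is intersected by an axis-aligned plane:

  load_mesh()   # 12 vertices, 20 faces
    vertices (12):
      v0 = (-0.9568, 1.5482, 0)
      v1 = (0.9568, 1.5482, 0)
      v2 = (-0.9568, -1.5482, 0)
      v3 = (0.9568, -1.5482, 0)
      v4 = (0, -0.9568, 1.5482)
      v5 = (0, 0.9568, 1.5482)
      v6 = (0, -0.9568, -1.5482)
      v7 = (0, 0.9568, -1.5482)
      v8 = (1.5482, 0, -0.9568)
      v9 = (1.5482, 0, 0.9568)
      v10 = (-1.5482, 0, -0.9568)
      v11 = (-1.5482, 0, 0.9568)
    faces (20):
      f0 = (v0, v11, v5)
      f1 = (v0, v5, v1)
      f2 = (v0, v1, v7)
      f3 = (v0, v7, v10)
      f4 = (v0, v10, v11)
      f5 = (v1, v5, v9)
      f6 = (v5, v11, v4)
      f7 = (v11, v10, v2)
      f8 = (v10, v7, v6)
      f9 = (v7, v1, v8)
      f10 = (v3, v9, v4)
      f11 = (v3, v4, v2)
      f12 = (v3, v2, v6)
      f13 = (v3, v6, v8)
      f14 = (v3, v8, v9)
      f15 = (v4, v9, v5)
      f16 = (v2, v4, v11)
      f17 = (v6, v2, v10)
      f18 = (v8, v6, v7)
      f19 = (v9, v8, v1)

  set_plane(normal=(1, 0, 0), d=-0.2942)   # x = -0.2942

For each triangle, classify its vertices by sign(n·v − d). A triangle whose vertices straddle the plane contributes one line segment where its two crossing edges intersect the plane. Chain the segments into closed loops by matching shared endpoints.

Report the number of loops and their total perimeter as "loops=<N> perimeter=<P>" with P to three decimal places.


loops=1 perimeter=9.748

Straddling triangles (10 of 20):
  (v0,v11,v5) [--+] → (-0.2942, 0.774982, 1.43582)–(-0.2942, 1.13865, 1.07215)  len=0.5143
  (v0,v5,v1) [-++] → (-0.2942, 1.13865, 1.07215)–(-0.2942, 1.5482, 0)  len=1.1477
  (v0,v1,v7) [-++] → (-0.2942, 1.5482, 0)–(-0.2942, 1.13865, -1.07215)  len=1.1477
  (v0,v7,v10) [-+-] → (-0.2942, 1.13865, -1.07215)–(-0.2942, 0.774982, -1.43582)  len=0.5143
  (v5,v11,v4) [+-+] → (-0.2942, 0.774982, 1.43582)–(-0.2942, -0.774982, 1.43582)  len=1.5500
  (v10,v7,v6) [-++] → (-0.2942, 0.774982, -1.43582)–(-0.2942, -0.774982, -1.43582)  len=1.5500
  (v3,v4,v2) [++-] → (-0.2942, -1.13865, 1.07215)–(-0.2942, -1.5482, 0)  len=1.1477
  (v3,v2,v6) [+-+] → (-0.2942, -1.5482, 0)–(-0.2942, -1.13865, -1.07215)  len=1.1477
  (v2,v4,v11) [-+-] → (-0.2942, -1.13865, 1.07215)–(-0.2942, -0.774982, 1.43582)  len=0.5143
  (v6,v2,v10) [+--] → (-0.2942, -1.13865, -1.07215)–(-0.2942, -0.774982, -1.43582)  len=0.5143

Chained into 1 loop(s):
  loop 1: 10 segments, perimeter = 9.7480
Total perimeter = 9.748


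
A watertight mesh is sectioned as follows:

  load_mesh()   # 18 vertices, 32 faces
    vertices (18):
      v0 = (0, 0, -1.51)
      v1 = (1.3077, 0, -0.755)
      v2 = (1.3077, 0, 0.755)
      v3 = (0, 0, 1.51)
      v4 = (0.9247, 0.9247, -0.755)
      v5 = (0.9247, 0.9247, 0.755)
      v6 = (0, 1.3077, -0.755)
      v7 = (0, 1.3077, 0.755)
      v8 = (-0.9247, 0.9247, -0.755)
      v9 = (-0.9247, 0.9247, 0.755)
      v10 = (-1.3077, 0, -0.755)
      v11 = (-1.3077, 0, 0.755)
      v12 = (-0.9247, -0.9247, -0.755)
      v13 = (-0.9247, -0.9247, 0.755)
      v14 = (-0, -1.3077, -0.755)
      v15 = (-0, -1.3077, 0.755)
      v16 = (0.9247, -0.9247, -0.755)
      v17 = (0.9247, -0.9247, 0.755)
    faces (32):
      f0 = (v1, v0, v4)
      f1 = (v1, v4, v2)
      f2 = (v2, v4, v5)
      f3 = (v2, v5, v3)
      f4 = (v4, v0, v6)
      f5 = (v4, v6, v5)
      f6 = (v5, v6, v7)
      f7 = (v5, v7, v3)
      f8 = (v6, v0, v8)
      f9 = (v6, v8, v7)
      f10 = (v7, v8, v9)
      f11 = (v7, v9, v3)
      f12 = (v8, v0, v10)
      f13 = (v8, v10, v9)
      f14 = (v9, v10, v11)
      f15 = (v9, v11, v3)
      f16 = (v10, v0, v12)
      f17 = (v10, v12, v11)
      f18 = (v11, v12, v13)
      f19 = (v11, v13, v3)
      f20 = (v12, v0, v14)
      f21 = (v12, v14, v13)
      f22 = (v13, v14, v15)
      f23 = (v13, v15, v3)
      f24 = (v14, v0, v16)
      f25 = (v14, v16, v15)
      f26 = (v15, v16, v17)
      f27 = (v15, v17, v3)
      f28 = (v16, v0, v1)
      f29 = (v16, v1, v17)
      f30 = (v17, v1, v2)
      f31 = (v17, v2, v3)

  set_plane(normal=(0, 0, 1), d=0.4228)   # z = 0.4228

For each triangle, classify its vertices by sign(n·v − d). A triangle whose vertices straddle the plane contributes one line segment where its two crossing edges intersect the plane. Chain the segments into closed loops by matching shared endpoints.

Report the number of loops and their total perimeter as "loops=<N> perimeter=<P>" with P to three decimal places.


Straddling triangles (16 of 32):
  (v1,v4,v2) [--+] → (1.22344, 0.203434, 0.4228)–(1.3077, 0, 0.4228)  len=0.2202
  (v2,v4,v5) [+-+] → (1.22344, 0.203434, 0.4228)–(0.9247, 0.9247, 0.4228)  len=0.7807
  (v4,v6,v5) [--+] → (0.721266, 1.00896, 0.4228)–(0.9247, 0.9247, 0.4228)  len=0.2202
  (v5,v6,v7) [+-+] → (0.721266, 1.00896, 0.4228)–(0, 1.3077, 0.4228)  len=0.7807
  (v6,v8,v7) [--+] → (-0.203434, 1.22344, 0.4228)–(0, 1.3077, 0.4228)  len=0.2202
  (v7,v8,v9) [+-+] → (-0.203434, 1.22344, 0.4228)–(-0.9247, 0.9247, 0.4228)  len=0.7807
  (v8,v10,v9) [--+] → (-1.00896, 0.721266, 0.4228)–(-0.9247, 0.9247, 0.4228)  len=0.2202
  (v9,v10,v11) [+-+] → (-1.00896, 0.721266, 0.4228)–(-1.3077, 0, 0.4228)  len=0.7807
  (v10,v12,v11) [--+] → (-1.22344, -0.203434, 0.4228)–(-1.3077, 0, 0.4228)  len=0.2202
  (v11,v12,v13) [+-+] → (-1.22344, -0.203434, 0.4228)–(-0.9247, -0.9247, 0.4228)  len=0.7807
  (v12,v14,v13) [--+] → (-0.721266, -1.00896, 0.4228)–(-0.9247, -0.9247, 0.4228)  len=0.2202
  (v13,v14,v15) [+-+] → (-0.721266, -1.00896, 0.4228)–(0, -1.3077, 0.4228)  len=0.7807
  (v14,v16,v15) [--+] → (0.203434, -1.22344, 0.4228)–(0, -1.3077, 0.4228)  len=0.2202
  (v15,v16,v17) [+-+] → (0.203434, -1.22344, 0.4228)–(0.9247, -0.9247, 0.4228)  len=0.7807
  (v16,v1,v17) [--+] → (1.00896, -0.721266, 0.4228)–(0.9247, -0.9247, 0.4228)  len=0.2202
  (v17,v1,v2) [+-+] → (1.00896, -0.721266, 0.4228)–(1.3077, 0, 0.4228)  len=0.7807

Chained into 1 loop(s):
  loop 1: 16 segments, perimeter = 8.0070
Total perimeter = 8.007

loops=1 perimeter=8.007


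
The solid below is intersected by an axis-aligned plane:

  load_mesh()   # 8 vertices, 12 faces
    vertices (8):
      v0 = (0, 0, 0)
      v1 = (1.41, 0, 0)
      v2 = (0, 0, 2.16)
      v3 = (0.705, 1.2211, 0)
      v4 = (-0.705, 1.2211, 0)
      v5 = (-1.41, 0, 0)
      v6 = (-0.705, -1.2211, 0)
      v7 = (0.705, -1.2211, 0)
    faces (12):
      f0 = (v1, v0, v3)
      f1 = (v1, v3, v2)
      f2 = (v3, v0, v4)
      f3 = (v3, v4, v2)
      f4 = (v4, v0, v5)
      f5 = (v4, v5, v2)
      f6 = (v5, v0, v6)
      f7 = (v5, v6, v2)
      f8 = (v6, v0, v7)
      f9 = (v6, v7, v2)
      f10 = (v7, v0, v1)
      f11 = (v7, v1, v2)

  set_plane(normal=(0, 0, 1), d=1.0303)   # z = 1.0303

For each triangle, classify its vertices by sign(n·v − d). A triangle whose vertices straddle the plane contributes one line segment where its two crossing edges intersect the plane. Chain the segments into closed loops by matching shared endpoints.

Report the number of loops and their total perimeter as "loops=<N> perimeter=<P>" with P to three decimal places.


Straddling triangles (6 of 12):
  (v1,v3,v2) [--+] → (0.368722, 0.638647, 1.0303)–(0.737443, 0, 1.0303)  len=0.7374
  (v3,v4,v2) [--+] → (-0.368722, 0.638647, 1.0303)–(0.368722, 0.638647, 1.0303)  len=0.7374
  (v4,v5,v2) [--+] → (-0.737443, 0, 1.0303)–(-0.368722, 0.638647, 1.0303)  len=0.7374
  (v5,v6,v2) [--+] → (-0.368722, -0.638647, 1.0303)–(-0.737443, 0, 1.0303)  len=0.7374
  (v6,v7,v2) [--+] → (0.368722, -0.638647, 1.0303)–(-0.368722, -0.638647, 1.0303)  len=0.7374
  (v7,v1,v2) [--+] → (0.737443, 0, 1.0303)–(0.368722, -0.638647, 1.0303)  len=0.7374

Chained into 1 loop(s):
  loop 1: 6 segments, perimeter = 4.4247
Total perimeter = 4.425

loops=1 perimeter=4.425


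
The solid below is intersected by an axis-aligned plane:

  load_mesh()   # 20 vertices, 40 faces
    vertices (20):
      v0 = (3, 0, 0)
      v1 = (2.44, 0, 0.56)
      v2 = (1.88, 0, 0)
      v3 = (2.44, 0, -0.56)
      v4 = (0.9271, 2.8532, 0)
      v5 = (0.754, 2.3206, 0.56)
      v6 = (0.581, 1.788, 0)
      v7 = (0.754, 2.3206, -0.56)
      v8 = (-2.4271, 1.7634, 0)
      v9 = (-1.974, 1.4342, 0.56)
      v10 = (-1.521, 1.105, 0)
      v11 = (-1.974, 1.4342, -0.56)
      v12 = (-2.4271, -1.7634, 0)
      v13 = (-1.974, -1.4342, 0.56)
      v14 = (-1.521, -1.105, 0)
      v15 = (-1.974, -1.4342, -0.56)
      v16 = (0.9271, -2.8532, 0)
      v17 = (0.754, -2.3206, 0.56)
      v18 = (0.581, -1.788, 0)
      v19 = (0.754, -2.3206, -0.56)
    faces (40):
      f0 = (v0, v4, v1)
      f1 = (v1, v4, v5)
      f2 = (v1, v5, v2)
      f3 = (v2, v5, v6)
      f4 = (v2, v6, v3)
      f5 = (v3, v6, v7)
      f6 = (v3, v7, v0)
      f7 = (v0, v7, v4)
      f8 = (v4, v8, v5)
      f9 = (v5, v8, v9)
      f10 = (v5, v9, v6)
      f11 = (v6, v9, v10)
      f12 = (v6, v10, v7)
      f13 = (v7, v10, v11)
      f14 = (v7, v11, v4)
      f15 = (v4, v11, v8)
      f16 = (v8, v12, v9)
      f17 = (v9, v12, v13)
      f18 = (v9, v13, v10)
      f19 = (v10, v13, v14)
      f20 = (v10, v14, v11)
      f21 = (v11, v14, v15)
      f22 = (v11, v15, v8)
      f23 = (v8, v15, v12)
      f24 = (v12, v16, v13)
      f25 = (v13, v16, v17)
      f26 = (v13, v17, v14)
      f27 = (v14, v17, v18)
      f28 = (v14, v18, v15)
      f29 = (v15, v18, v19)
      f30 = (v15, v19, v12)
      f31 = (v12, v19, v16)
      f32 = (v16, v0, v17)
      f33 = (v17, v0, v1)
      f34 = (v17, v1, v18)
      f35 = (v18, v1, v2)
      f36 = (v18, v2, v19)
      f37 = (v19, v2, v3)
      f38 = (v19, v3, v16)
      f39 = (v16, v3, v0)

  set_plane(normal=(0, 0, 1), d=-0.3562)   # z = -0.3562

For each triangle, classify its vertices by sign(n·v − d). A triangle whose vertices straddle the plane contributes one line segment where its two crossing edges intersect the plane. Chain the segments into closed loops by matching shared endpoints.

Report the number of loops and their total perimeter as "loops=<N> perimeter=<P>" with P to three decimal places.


loops=2 perimeter=28.684

Straddling triangles (20 of 40):
  (v2,v6,v3) [++-] → (1.76346, 0.650704, -0.3562)–(2.2362, 0, -0.3562)  len=0.8043
  (v3,v6,v7) [-+-] → (1.76346, 0.650704, -0.3562)–(0.69104, 2.12677, -0.3562)  len=1.8245
  (v3,v7,v0) [--+] → (1.57138, 1.47607, -0.3562)–(2.6438, 0, -0.3562)  len=1.8245
  (v0,v7,v4) [+-+] → (1.57138, 1.47607, -0.3562)–(0.816996, 2.51443, -0.3562)  len=1.2835
  (v6,v10,v7) [++-] → (-0.0739375, 1.87821, -0.3562)–(0.69104, 2.12677, -0.3562)  len=0.8043
  (v7,v10,v11) [-+-] → (-0.0739375, 1.87821, -0.3562)–(-1.80914, 1.31439, -0.3562)  len=1.8245
  (v7,v11,v4) [--+] → (-0.918207, 1.95061, -0.3562)–(0.816996, 2.51443, -0.3562)  len=1.8245
  (v4,v11,v8) [+-+] → (-0.918207, 1.95061, -0.3562)–(-2.1389, 1.55401, -0.3562)  len=1.2835
  (v10,v14,v11) [++-] → (-1.80914, 0.510113, -0.3562)–(-1.80914, 1.31439, -0.3562)  len=0.8043
  (v11,v14,v15) [-+-] → (-1.80914, 0.510113, -0.3562)–(-1.80914, -1.31439, -0.3562)  len=1.8245
  (v11,v15,v8) [--+] → (-2.1389, -0.270502, -0.3562)–(-2.1389, 1.55401, -0.3562)  len=1.8245
  (v8,v15,v12) [+-+] → (-2.1389, -0.270502, -0.3562)–(-2.1389, -1.55401, -0.3562)  len=1.2835
  (v14,v18,v15) [++-] → (-1.04416, -1.56296, -0.3562)–(-1.80914, -1.31439, -0.3562)  len=0.8043
  (v15,v18,v19) [-+-] → (-1.04416, -1.56296, -0.3562)–(0.69104, -2.12677, -0.3562)  len=1.8245
  (v15,v19,v12) [--+] → (-0.403693, -2.11782, -0.3562)–(-2.1389, -1.55401, -0.3562)  len=1.8245
  (v12,v19,v16) [+-+] → (-0.403693, -2.11782, -0.3562)–(0.816996, -2.51443, -0.3562)  len=1.2835
  (v18,v2,v19) [++-] → (1.16378, -1.47607, -0.3562)–(0.69104, -2.12677, -0.3562)  len=0.8043
  (v19,v2,v3) [-+-] → (1.16378, -1.47607, -0.3562)–(2.2362, 0, -0.3562)  len=1.8245
  (v19,v3,v16) [--+] → (1.88941, -1.03836, -0.3562)–(0.816996, -2.51443, -0.3562)  len=1.8245
  (v16,v3,v0) [+-+] → (1.88941, -1.03836, -0.3562)–(2.6438, 0, -0.3562)  len=1.2835

Chained into 2 loop(s):
  loop 1: 10 segments, perimeter = 13.1441
  loop 2: 10 segments, perimeter = 15.5400
Total perimeter = 28.684


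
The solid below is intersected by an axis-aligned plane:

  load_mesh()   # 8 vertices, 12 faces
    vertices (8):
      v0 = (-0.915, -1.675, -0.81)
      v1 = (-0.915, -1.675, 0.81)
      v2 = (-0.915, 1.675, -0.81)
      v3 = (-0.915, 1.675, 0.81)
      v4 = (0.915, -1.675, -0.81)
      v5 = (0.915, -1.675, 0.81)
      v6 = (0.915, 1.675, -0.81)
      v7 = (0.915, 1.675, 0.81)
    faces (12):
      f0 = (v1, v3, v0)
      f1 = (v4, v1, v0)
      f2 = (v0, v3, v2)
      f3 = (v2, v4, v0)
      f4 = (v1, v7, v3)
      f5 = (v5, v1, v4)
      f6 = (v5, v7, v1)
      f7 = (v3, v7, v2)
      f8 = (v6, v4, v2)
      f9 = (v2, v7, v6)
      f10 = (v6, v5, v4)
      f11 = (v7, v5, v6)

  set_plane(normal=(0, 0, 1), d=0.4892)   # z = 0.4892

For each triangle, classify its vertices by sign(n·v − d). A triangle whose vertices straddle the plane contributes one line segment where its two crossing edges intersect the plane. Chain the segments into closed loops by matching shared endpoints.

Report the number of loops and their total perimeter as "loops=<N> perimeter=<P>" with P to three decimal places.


loops=1 perimeter=10.360

Straddling triangles (8 of 12):
  (v1,v3,v0) [++-] → (-0.915, 1.01162, 0.4892)–(-0.915, -1.675, 0.4892)  len=2.6866
  (v4,v1,v0) [-+-] → (-0.552615, -1.675, 0.4892)–(-0.915, -1.675, 0.4892)  len=0.3624
  (v0,v3,v2) [-+-] → (-0.915, 1.01162, 0.4892)–(-0.915, 1.675, 0.4892)  len=0.6634
  (v5,v1,v4) [++-] → (-0.552615, -1.675, 0.4892)–(0.915, -1.675, 0.4892)  len=1.4676
  (v3,v7,v2) [++-] → (0.552615, 1.675, 0.4892)–(-0.915, 1.675, 0.4892)  len=1.4676
  (v2,v7,v6) [-+-] → (0.552615, 1.675, 0.4892)–(0.915, 1.675, 0.4892)  len=0.3624
  (v6,v5,v4) [-+-] → (0.915, -1.01162, 0.4892)–(0.915, -1.675, 0.4892)  len=0.6634
  (v7,v5,v6) [++-] → (0.915, -1.01162, 0.4892)–(0.915, 1.675, 0.4892)  len=2.6866

Chained into 1 loop(s):
  loop 1: 8 segments, perimeter = 10.3600
Total perimeter = 10.360


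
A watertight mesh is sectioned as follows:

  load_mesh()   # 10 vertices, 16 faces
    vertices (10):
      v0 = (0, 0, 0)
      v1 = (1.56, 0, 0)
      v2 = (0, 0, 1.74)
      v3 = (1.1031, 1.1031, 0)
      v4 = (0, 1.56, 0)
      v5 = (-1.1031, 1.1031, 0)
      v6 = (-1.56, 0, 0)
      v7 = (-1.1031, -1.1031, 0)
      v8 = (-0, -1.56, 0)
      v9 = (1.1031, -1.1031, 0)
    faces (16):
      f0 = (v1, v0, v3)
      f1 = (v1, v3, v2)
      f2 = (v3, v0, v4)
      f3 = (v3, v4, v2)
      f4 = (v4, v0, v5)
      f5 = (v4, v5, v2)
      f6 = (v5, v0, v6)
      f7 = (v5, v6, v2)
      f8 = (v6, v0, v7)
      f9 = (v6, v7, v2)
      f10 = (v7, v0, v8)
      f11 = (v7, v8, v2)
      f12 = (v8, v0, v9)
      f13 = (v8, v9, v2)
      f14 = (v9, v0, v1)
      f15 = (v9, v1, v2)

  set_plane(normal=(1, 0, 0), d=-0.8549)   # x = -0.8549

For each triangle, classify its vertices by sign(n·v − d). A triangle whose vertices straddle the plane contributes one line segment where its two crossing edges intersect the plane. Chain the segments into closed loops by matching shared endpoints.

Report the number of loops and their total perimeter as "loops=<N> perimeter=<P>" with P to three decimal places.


loops=1 perimeter=5.347

Straddling triangles (8 of 16):
  (v4,v0,v5) [++-] → (-0.8549, 0.8549, 0)–(-0.8549, 1.2059, 0)  len=0.3510
  (v4,v5,v2) [+-+] → (-0.8549, 1.2059, 0)–(-0.8549, 0.8549, 0.391504)  len=0.5258
  (v5,v0,v6) [-+-] → (-0.8549, 0.8549, 0)–(-0.8549, 0, 0)  len=0.8549
  (v5,v6,v2) [--+] → (-0.8549, 0, 0.786458)–(-0.8549, 0.8549, 0.391504)  len=0.9417
  (v6,v0,v7) [-+-] → (-0.8549, 0, 0)–(-0.8549, -0.8549, 0)  len=0.8549
  (v6,v7,v2) [--+] → (-0.8549, -0.8549, 0.391504)–(-0.8549, 0, 0.786458)  len=0.9417
  (v7,v0,v8) [-++] → (-0.8549, -0.8549, 0)–(-0.8549, -1.2059, 0)  len=0.3510
  (v7,v8,v2) [-++] → (-0.8549, -1.2059, 0)–(-0.8549, -0.8549, 0.391504)  len=0.5258

Chained into 1 loop(s):
  loop 1: 8 segments, perimeter = 5.3469
Total perimeter = 5.347


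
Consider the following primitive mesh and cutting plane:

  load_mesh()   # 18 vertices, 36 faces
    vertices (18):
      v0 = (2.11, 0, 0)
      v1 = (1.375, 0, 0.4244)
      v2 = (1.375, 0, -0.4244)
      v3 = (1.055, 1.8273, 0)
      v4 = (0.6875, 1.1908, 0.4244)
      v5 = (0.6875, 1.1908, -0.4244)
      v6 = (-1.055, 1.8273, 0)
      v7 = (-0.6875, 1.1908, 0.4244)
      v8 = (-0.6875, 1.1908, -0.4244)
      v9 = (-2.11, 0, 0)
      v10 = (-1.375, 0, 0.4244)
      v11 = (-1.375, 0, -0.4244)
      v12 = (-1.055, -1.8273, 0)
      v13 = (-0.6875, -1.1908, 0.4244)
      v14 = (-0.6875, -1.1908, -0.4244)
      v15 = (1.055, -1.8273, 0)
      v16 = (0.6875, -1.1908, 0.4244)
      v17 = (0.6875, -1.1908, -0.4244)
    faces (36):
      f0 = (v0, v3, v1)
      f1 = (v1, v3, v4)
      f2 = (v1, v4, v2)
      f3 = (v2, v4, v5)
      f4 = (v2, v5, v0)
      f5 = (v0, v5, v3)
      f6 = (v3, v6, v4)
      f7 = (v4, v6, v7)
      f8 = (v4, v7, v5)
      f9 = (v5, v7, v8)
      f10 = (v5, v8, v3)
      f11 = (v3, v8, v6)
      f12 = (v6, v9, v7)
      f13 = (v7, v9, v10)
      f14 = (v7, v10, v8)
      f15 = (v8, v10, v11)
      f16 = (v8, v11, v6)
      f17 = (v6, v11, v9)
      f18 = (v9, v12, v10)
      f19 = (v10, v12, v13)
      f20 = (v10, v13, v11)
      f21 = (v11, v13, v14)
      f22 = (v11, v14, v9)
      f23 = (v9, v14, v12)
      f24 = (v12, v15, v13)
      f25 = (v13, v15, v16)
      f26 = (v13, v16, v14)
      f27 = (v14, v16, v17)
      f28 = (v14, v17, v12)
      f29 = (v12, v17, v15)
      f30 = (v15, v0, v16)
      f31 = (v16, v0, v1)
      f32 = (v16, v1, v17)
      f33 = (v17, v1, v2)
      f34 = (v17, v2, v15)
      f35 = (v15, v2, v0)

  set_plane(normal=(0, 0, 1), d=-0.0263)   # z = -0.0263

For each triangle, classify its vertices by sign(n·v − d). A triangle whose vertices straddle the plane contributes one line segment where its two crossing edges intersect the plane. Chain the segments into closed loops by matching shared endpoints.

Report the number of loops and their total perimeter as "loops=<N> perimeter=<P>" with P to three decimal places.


Straddling triangles (24 of 36):
  (v1,v4,v2) [++-] → (1.05255, 0.558503, -0.0263)–(1.375, 0, -0.0263)  len=0.6449
  (v2,v4,v5) [-+-] → (1.05255, 0.558503, -0.0263)–(0.6875, 1.1908, -0.0263)  len=0.7301
  (v2,v5,v0) [--+] → (2.02185, 0.0737937, -0.0263)–(2.06445, 0, -0.0263)  len=0.0852
  (v0,v5,v3) [+-+] → (2.02185, 0.0737937, -0.0263)–(1.03223, 1.78786, -0.0263)  len=1.9792
  (v4,v7,v5) [++-] → (0.0426043, 1.1908, -0.0263)–(0.6875, 1.1908, -0.0263)  len=0.6449
  (v5,v7,v8) [-+-] → (0.0426043, 1.1908, -0.0263)–(-0.6875, 1.1908, -0.0263)  len=0.7301
  (v5,v8,v3) [--+] → (0.947018, 1.78786, -0.0263)–(1.03223, 1.78786, -0.0263)  len=0.0852
  (v3,v8,v6) [+-+] → (0.947018, 1.78786, -0.0263)–(-1.03223, 1.78786, -0.0263)  len=1.9792
  (v7,v10,v8) [++-] → (-1.00995, 0.632297, -0.0263)–(-0.6875, 1.1908, -0.0263)  len=0.6449
  (v8,v10,v11) [-+-] → (-1.00995, 0.632297, -0.0263)–(-1.375, 0, -0.0263)  len=0.7301
  (v8,v11,v6) [--+] → (-1.07483, 1.71406, -0.0263)–(-1.03223, 1.78786, -0.0263)  len=0.0852
  (v6,v11,v9) [+-+] → (-1.07483, 1.71406, -0.0263)–(-2.06445, 0, -0.0263)  len=1.9792
  (v10,v13,v11) [++-] → (-1.05255, -0.558503, -0.0263)–(-1.375, 0, -0.0263)  len=0.6449
  (v11,v13,v14) [-+-] → (-1.05255, -0.558503, -0.0263)–(-0.6875, -1.1908, -0.0263)  len=0.7301
  (v11,v14,v9) [--+] → (-2.02185, -0.0737937, -0.0263)–(-2.06445, 0, -0.0263)  len=0.0852
  (v9,v14,v12) [+-+] → (-2.02185, -0.0737937, -0.0263)–(-1.03223, -1.78786, -0.0263)  len=1.9792
  (v13,v16,v14) [++-] → (-0.0426043, -1.1908, -0.0263)–(-0.6875, -1.1908, -0.0263)  len=0.6449
  (v14,v16,v17) [-+-] → (-0.0426043, -1.1908, -0.0263)–(0.6875, -1.1908, -0.0263)  len=0.7301
  (v14,v17,v12) [--+] → (-0.947018, -1.78786, -0.0263)–(-1.03223, -1.78786, -0.0263)  len=0.0852
  (v12,v17,v15) [+-+] → (-0.947018, -1.78786, -0.0263)–(1.03223, -1.78786, -0.0263)  len=1.9792
  (v16,v1,v17) [++-] → (1.00995, -0.632297, -0.0263)–(0.6875, -1.1908, -0.0263)  len=0.6449
  (v17,v1,v2) [-+-] → (1.00995, -0.632297, -0.0263)–(1.375, 0, -0.0263)  len=0.7301
  (v17,v2,v15) [--+] → (1.07483, -1.71406, -0.0263)–(1.03223, -1.78786, -0.0263)  len=0.0852
  (v15,v2,v0) [+-+] → (1.07483, -1.71406, -0.0263)–(2.06445, 0, -0.0263)  len=1.9792

Chained into 2 loop(s):
  loop 1: 12 segments, perimeter = 8.2501
  loop 2: 12 segments, perimeter = 12.3867
Total perimeter = 20.637

loops=2 perimeter=20.637


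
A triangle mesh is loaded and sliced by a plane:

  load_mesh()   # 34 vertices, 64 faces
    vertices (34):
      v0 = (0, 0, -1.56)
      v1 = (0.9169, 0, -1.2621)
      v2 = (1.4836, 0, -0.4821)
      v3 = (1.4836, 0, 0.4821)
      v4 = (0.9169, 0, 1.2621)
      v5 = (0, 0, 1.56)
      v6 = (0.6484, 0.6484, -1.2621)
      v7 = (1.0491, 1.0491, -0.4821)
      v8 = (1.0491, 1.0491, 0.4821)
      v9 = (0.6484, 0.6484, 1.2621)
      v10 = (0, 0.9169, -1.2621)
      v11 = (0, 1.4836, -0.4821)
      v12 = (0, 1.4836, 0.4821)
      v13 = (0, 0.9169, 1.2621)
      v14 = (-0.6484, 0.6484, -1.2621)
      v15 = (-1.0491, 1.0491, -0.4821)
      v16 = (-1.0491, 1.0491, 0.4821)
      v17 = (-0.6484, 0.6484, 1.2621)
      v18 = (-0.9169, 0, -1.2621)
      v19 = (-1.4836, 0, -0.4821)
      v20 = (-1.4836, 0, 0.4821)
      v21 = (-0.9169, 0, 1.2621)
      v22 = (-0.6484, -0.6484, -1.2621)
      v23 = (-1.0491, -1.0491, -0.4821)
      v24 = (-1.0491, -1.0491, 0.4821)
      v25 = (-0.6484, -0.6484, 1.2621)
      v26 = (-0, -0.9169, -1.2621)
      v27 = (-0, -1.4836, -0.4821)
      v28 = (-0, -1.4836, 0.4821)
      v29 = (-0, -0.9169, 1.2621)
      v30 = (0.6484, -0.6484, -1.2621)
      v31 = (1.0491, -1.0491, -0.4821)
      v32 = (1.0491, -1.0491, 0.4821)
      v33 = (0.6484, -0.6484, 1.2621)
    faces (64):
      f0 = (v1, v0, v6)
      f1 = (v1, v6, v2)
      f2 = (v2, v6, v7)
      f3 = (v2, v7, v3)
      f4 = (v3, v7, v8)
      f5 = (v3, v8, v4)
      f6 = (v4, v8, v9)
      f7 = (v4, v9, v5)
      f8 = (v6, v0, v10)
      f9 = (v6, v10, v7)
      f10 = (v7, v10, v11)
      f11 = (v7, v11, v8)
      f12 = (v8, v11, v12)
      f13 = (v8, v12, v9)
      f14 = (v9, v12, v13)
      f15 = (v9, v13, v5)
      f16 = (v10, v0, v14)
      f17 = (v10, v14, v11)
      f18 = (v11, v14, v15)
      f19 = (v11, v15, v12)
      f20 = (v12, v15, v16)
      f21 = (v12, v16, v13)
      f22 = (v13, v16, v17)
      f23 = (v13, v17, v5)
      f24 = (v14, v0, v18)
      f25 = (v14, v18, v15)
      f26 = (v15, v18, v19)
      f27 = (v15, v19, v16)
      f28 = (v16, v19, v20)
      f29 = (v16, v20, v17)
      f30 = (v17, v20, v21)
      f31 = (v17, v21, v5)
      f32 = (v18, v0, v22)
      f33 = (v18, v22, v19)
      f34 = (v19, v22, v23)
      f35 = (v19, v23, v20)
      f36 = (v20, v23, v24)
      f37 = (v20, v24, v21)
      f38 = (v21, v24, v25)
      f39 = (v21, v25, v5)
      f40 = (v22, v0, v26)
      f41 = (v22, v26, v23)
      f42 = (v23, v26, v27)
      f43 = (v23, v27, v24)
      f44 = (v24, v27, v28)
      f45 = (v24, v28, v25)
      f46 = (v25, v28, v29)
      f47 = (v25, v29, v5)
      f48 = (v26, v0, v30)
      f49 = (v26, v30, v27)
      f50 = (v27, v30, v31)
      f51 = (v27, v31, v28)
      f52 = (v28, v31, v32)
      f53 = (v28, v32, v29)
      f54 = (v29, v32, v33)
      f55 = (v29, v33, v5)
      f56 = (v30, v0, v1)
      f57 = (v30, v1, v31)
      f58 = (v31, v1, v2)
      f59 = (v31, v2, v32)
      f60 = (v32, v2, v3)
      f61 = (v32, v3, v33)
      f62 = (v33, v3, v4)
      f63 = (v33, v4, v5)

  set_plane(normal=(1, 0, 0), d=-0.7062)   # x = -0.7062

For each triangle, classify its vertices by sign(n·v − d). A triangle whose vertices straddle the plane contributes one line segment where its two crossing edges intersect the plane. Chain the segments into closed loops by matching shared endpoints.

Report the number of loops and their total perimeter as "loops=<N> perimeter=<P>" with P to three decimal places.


loops=1 perimeter=8.191

Straddling triangles (20 of 64):
  (v11,v14,v15) [++-] → (-0.7062, 0.7062, -1.14959)–(-0.7062, 1.19112, -0.4821)  len=0.8250
  (v11,v15,v12) [+-+] → (-0.7062, 1.19112, -0.4821)–(-0.7062, 1.19112, -0.16695)  len=0.3152
  (v12,v15,v16) [+--] → (-0.7062, 1.19112, -0.16695)–(-0.7062, 1.19112, 0.4821)  len=0.6490
  (v12,v16,v13) [+-+] → (-0.7062, 1.19112, 0.4821)–(-0.7062, 1.00589, 0.737044)  len=0.3151
  (v13,v16,v17) [+-+] → (-0.7062, 1.00589, 0.737044)–(-0.7062, 0.7062, 1.14959)  len=0.5099
  (v14,v0,v18) [++-] → (-0.7062, 0, -1.33056)–(-0.7062, 0.508819, -1.2621)  len=0.5134
  (v14,v18,v15) [+--] → (-0.7062, 0.508819, -1.2621)–(-0.7062, 0.7062, -1.14959)  len=0.2272
  (v16,v20,v17) [--+] → (-0.7062, 0.603527, 1.20812)–(-0.7062, 0.7062, 1.14959)  len=0.1182
  (v17,v20,v21) [+--] → (-0.7062, 0.603527, 1.20812)–(-0.7062, 0.508819, 1.2621)  len=0.1090
  (v17,v21,v5) [+-+] → (-0.7062, 0.508819, 1.2621)–(-0.7062, 0, 1.33056)  len=0.5134
  (v18,v0,v22) [-++] → (-0.7062, 0, -1.33056)–(-0.7062, -0.508819, -1.2621)  len=0.5134
  (v18,v22,v19) [-+-] → (-0.7062, -0.508819, -1.2621)–(-0.7062, -0.603527, -1.20812)  len=0.1090
  (v19,v22,v23) [-+-] → (-0.7062, -0.603527, -1.20812)–(-0.7062, -0.7062, -1.14959)  len=0.1182
  (v21,v24,v25) [--+] → (-0.7062, -0.7062, 1.14959)–(-0.7062, -0.508819, 1.2621)  len=0.2272
  (v21,v25,v5) [-++] → (-0.7062, -0.508819, 1.2621)–(-0.7062, 0, 1.33056)  len=0.5134
  (v22,v26,v23) [++-] → (-0.7062, -1.00589, -0.737044)–(-0.7062, -0.7062, -1.14959)  len=0.5099
  (v23,v26,v27) [-++] → (-0.7062, -1.00589, -0.737044)–(-0.7062, -1.19112, -0.4821)  len=0.3151
  (v23,v27,v24) [-+-] → (-0.7062, -1.19112, -0.4821)–(-0.7062, -1.19112, 0.16695)  len=0.6490
  (v24,v27,v28) [-++] → (-0.7062, -1.19112, 0.16695)–(-0.7062, -1.19112, 0.4821)  len=0.3152
  (v24,v28,v25) [-++] → (-0.7062, -1.19112, 0.4821)–(-0.7062, -0.7062, 1.14959)  len=0.8250

Chained into 1 loop(s):
  loop 1: 20 segments, perimeter = 8.1909
Total perimeter = 8.191
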